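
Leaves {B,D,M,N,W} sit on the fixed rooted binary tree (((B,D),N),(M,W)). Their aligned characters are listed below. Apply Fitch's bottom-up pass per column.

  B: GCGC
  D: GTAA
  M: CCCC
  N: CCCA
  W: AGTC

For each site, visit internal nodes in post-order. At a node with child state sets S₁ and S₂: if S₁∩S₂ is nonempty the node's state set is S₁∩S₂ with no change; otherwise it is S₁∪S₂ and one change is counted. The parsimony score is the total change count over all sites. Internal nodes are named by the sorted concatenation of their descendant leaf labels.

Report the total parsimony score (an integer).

9

site 0, node BD: B={G} ∩ D={G} → {G} (+0)
site 0, node BDN: BD={G} ∪ N={C} → {C,G} (+1)
site 0, node MW: M={C} ∪ W={A} → {A,C} (+1)
site 0, node BDMNW: BDN={C,G} ∩ MW={A,C} → {C} (+0)
site 1, node BD: B={C} ∪ D={T} → {C,T} (+1)
site 1, node BDN: BD={C,T} ∩ N={C} → {C} (+0)
site 1, node MW: M={C} ∪ W={G} → {C,G} (+1)
site 1, node BDMNW: BDN={C} ∩ MW={C,G} → {C} (+0)
site 2, node BD: B={G} ∪ D={A} → {A,G} (+1)
site 2, node BDN: BD={A,G} ∪ N={C} → {A,C,G} (+1)
site 2, node MW: M={C} ∪ W={T} → {C,T} (+1)
site 2, node BDMNW: BDN={A,C,G} ∩ MW={C,T} → {C} (+0)
site 3, node BD: B={C} ∪ D={A} → {A,C} (+1)
site 3, node BDN: BD={A,C} ∩ N={A} → {A} (+0)
site 3, node MW: M={C} ∩ W={C} → {C} (+0)
site 3, node BDMNW: BDN={A} ∪ MW={C} → {A,C} (+1)
per-site changes: [2, 2, 3, 2]; total = 9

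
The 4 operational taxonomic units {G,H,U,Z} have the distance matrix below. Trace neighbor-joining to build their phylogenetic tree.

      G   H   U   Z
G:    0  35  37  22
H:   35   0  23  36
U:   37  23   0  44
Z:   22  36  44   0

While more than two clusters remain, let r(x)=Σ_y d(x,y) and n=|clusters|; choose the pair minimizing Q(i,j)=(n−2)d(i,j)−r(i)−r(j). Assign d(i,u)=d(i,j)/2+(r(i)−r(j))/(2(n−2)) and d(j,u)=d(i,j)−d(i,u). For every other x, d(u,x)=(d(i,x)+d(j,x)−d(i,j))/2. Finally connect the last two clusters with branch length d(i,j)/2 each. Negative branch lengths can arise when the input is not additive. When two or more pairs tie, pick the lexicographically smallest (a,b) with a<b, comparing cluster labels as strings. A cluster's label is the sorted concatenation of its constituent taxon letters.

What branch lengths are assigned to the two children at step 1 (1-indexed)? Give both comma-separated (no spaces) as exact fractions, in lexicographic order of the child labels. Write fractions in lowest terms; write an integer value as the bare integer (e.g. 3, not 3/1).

9,13

1. join G+Z (d=22, Q=-152) ⇒ GZ; edges |G|=9, |Z|=13
  updated: d(GZ,H)=49/2, d(GZ,U)=59/2
2. join GZ+H (d=49/2, Q=-77) ⇒ GHZ; edges |GZ|=31/2, |H|=9
  updated: d(GHZ,U)=14
3. join GHZ+U (d=14) ⇒ GHUZ; edges |GHZ|=7, |U|=7
final tree: (((G:9,Z:13):31/2,H:9):7,U:7)
total length: 121/2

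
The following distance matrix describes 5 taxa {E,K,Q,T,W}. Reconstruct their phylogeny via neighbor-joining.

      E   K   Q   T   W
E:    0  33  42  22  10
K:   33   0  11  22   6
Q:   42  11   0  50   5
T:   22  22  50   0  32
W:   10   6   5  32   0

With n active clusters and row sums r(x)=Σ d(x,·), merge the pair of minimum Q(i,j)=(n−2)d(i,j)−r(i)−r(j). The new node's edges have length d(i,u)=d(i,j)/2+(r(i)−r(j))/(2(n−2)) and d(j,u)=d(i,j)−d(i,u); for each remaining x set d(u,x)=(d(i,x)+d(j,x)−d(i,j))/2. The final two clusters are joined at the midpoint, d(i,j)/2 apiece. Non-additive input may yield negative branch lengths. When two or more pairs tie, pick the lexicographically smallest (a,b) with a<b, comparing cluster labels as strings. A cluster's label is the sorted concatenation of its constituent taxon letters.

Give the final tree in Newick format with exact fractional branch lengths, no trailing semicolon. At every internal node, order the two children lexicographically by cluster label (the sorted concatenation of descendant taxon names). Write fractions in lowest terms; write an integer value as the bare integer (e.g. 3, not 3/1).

((((E:47/6,T:85/6):121/8,W:-41/8):41/8,K:9/8):79/16,Q:79/16)

iteration 1: select E,T (d=22, Q=-167); attach at lengths (47/6, 85/6); label the merged cluster ET
  updated: d(ET,K)=33/2, d(ET,Q)=35, d(ET,W)=10
iteration 2: select ET,W (d=10, Q=-125/2); attach at lengths (121/8, -41/8); label the merged cluster ETW
  updated: d(ETW,K)=25/4, d(ETW,Q)=15
iteration 3: select ETW,K (d=25/4, Q=-129/4); attach at lengths (41/8, 9/8); label the merged cluster EKTW
  updated: d(EKTW,Q)=79/8
iteration 4: select EKTW,Q (d=79/8); attach at lengths (79/16, 79/16); label the merged cluster EKQTW
final tree: ((((E:47/6,T:85/6):121/8,W:-41/8):41/8,K:9/8):79/16,Q:79/16)
total length: 385/8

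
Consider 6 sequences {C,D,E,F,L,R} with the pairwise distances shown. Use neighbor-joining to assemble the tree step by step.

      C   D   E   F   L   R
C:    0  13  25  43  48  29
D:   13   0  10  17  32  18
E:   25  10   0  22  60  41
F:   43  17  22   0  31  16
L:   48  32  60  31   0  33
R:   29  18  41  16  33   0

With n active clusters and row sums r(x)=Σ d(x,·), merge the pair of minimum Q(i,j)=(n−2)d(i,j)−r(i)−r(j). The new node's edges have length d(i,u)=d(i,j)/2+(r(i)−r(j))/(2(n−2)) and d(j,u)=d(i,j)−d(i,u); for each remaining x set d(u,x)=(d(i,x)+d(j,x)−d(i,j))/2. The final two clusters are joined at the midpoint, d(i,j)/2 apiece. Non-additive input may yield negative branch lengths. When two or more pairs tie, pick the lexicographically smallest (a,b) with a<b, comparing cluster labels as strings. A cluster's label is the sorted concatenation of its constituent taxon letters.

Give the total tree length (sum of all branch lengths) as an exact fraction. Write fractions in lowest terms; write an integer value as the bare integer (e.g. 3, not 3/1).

step 1: merge (C,E) at d=25, Q=-216; branch lengths C→25/2, E→25/2; new cluster CE
  updated: d(CE,D)=-1, d(CE,F)=20, d(CE,L)=83/2, d(CE,R)=45/2
step 2: merge (CE,D) at d=-1, Q=-152; branch lengths CE→7/3, D→-10/3; new cluster CDE
  updated: d(CDE,F)=19, d(CDE,L)=149/4, d(CDE,R)=83/4
step 3: merge (CDE,R) at d=83/4, Q=-421/4; branch lengths CDE→195/16, R→137/16; new cluster CDER
  updated: d(CDER,F)=57/8, d(CDER,L)=99/4
step 4: merge (CDER,F) at d=57/8, Q=-503/8; branch lengths CDER→7/16, F→107/16; new cluster CDEFR
  updated: d(CDEFR,L)=389/16
step 5: merge (CDEFR,L) at d=389/16; branch lengths CDEFR→389/32, L→389/32; new cluster CDEFLR
final tree: (((((C:25/2,E:25/2):7/3,D:-10/3):195/16,R:137/16):7/16,F:107/16):389/32,L:389/32)
total length: 1219/16

1219/16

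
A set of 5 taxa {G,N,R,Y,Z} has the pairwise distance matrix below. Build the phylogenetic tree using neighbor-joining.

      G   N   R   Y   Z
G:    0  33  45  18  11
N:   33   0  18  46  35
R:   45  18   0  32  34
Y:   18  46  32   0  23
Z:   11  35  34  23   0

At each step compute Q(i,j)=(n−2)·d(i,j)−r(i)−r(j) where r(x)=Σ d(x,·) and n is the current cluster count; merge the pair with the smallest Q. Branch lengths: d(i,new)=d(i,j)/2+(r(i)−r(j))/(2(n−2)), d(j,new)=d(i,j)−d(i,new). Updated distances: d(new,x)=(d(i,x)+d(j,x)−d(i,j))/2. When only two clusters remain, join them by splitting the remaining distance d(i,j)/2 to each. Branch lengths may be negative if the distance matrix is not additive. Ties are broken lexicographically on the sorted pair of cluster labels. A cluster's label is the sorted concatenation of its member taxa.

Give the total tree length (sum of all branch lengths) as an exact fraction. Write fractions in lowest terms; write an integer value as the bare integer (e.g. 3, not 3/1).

iteration 1: select N,R (d=18, Q=-207); attach at lengths (19/2, 17/2); label the merged cluster NR
  updated: d(G,NR)=30, d(NR,Y)=30, d(NR,Z)=51/2
iteration 2: select G,Z (d=11, Q=-193/2); attach at lengths (43/8, 45/8); label the merged cluster GZ
  updated: d(GZ,NR)=89/4, d(GZ,Y)=15
iteration 3: select GZ,NR (d=89/4, Q=-269/4); attach at lengths (29/8, 149/8); label the merged cluster GNRZ
  updated: d(GNRZ,Y)=91/8
iteration 4: select GNRZ,Y (d=91/8); attach at lengths (91/16, 91/16); label the merged cluster GNRYZ
final tree: (((G:43/8,Z:45/8):29/8,(N:19/2,R:17/2):149/8):91/16,Y:91/16)
total length: 501/8

501/8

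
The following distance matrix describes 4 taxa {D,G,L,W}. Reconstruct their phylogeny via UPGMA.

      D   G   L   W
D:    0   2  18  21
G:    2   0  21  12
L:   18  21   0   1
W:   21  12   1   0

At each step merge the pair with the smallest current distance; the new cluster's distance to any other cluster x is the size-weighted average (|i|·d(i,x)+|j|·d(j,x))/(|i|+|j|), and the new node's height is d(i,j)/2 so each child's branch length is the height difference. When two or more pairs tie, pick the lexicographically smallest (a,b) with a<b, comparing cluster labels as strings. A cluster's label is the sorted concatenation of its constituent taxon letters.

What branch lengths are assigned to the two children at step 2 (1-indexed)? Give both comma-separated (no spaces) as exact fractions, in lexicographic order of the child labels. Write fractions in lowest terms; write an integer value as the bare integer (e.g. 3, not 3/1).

1. join L+W (d=1) ⇒ LW; edges |L|=1/2, |W|=1/2
  updated: d(D,LW)=39/2, d(G,LW)=33/2
2. join D+G (d=2) ⇒ DG; edges |D|=1, |G|=1
  updated: d(DG,LW)=18
3. join DG+LW (d=18) ⇒ DGLW; edges |DG|=8, |LW|=17/2
final tree: ((D:1,G:1):8,(L:1/2,W:1/2):17/2)
total length: 39/2

1,1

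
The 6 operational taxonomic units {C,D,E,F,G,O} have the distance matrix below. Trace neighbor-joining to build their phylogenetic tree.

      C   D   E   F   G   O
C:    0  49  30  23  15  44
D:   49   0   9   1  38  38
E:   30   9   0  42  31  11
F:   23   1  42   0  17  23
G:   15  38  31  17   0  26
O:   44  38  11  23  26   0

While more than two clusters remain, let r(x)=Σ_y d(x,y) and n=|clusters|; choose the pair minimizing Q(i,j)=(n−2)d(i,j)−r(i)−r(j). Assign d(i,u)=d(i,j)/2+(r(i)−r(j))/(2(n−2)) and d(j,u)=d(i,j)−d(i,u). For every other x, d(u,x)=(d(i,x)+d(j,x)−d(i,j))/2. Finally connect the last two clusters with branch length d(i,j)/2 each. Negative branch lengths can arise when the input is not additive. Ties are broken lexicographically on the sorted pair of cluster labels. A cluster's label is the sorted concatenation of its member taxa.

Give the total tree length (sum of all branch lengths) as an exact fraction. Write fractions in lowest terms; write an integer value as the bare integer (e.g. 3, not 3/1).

239/4

1. join D+F (d=1, Q=-237) ⇒ DF; edges |D|=33/8, |F|=-25/8
  updated: d(C,DF)=71/2, d(DF,E)=25, d(DF,G)=27, d(DF,O)=30
2. join C+G (d=15, Q=-357/2) ⇒ CG; edges |C|=47/4, |G|=13/4
  updated: d(CG,DF)=95/4, d(CG,E)=23, d(CG,O)=55/2
3. join CG+DF (d=95/4, Q=-211/2) ⇒ CDFG; edges |CG|=43/4, |DF|=13
  updated: d(CDFG,E)=97/8, d(CDFG,O)=135/8
4. join CDFG+E (d=97/8, Q=-40) ⇒ CDEFG; edges |CDFG|=9, |E|=25/8
  updated: d(CDEFG,O)=63/8
5. join CDEFG+O (d=63/8) ⇒ CDEFGO; edges |CDEFG|=63/16, |O|=63/16
final tree: ((((C:47/4,G:13/4):43/4,(D:33/8,F:-25/8):13):9,E:25/8):63/16,O:63/16)
total length: 239/4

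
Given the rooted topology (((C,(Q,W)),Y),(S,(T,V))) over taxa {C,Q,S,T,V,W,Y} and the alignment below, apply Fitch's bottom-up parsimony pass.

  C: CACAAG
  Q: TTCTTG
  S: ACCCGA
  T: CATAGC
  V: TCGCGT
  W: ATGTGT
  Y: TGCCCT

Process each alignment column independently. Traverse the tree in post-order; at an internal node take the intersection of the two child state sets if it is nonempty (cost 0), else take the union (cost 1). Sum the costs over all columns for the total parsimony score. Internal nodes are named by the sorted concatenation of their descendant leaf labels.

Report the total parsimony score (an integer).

[col 0] QW: children Q:{T}, W:{A} ∪→ {A,T}; cost 1
[col 0] CQW: children C:{C}, QW:{A,T} ∪→ {A,C,T}; cost 1
[col 0] CQWY: children CQW:{A,C,T}, Y:{T} ∩→ {T}; cost 0
[col 0] TV: children T:{C}, V:{T} ∪→ {C,T}; cost 1
[col 0] STV: children S:{A}, TV:{C,T} ∪→ {A,C,T}; cost 1
[col 0] CQSTVWY: children CQWY:{T}, STV:{A,C,T} ∩→ {T}; cost 0
[col 1] QW: children Q:{T}, W:{T} ∩→ {T}; cost 0
[col 1] CQW: children C:{A}, QW:{T} ∪→ {A,T}; cost 1
[col 1] CQWY: children CQW:{A,T}, Y:{G} ∪→ {A,G,T}; cost 1
[col 1] TV: children T:{A}, V:{C} ∪→ {A,C}; cost 1
[col 1] STV: children S:{C}, TV:{A,C} ∩→ {C}; cost 0
[col 1] CQSTVWY: children CQWY:{A,G,T}, STV:{C} ∪→ {A,C,G,T}; cost 1
[col 2] QW: children Q:{C}, W:{G} ∪→ {C,G}; cost 1
[col 2] CQW: children C:{C}, QW:{C,G} ∩→ {C}; cost 0
[col 2] CQWY: children CQW:{C}, Y:{C} ∩→ {C}; cost 0
[col 2] TV: children T:{T}, V:{G} ∪→ {G,T}; cost 1
[col 2] STV: children S:{C}, TV:{G,T} ∪→ {C,G,T}; cost 1
[col 2] CQSTVWY: children CQWY:{C}, STV:{C,G,T} ∩→ {C}; cost 0
[col 3] QW: children Q:{T}, W:{T} ∩→ {T}; cost 0
[col 3] CQW: children C:{A}, QW:{T} ∪→ {A,T}; cost 1
[col 3] CQWY: children CQW:{A,T}, Y:{C} ∪→ {A,C,T}; cost 1
[col 3] TV: children T:{A}, V:{C} ∪→ {A,C}; cost 1
[col 3] STV: children S:{C}, TV:{A,C} ∩→ {C}; cost 0
[col 3] CQSTVWY: children CQWY:{A,C,T}, STV:{C} ∩→ {C}; cost 0
[col 4] QW: children Q:{T}, W:{G} ∪→ {G,T}; cost 1
[col 4] CQW: children C:{A}, QW:{G,T} ∪→ {A,G,T}; cost 1
[col 4] CQWY: children CQW:{A,G,T}, Y:{C} ∪→ {A,C,G,T}; cost 1
[col 4] TV: children T:{G}, V:{G} ∩→ {G}; cost 0
[col 4] STV: children S:{G}, TV:{G} ∩→ {G}; cost 0
[col 4] CQSTVWY: children CQWY:{A,C,G,T}, STV:{G} ∩→ {G}; cost 0
[col 5] QW: children Q:{G}, W:{T} ∪→ {G,T}; cost 1
[col 5] CQW: children C:{G}, QW:{G,T} ∩→ {G}; cost 0
[col 5] CQWY: children CQW:{G}, Y:{T} ∪→ {G,T}; cost 1
[col 5] TV: children T:{C}, V:{T} ∪→ {C,T}; cost 1
[col 5] STV: children S:{A}, TV:{C,T} ∪→ {A,C,T}; cost 1
[col 5] CQSTVWY: children CQWY:{G,T}, STV:{A,C,T} ∩→ {T}; cost 0
per-site changes: [4, 4, 3, 3, 3, 4]; total = 21

21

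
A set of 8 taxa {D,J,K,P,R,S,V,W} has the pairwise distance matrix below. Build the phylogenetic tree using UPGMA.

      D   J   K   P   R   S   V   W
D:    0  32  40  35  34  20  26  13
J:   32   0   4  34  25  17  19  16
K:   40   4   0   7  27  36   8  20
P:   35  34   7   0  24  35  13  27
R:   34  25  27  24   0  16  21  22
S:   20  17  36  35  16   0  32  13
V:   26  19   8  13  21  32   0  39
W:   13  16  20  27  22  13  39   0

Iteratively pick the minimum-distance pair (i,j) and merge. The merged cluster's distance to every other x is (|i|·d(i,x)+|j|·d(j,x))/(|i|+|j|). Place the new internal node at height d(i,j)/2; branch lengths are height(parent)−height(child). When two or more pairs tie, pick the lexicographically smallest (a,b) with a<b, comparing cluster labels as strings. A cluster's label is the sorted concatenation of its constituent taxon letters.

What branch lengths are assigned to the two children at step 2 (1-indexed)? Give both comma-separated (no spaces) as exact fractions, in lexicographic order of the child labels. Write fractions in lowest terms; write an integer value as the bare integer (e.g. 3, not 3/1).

13/2,13/2

iteration 1: select J,K (d=4); attach at lengths (2, 2); label the merged cluster JK
  updated: d(D,JK)=36, d(JK,P)=41/2, d(JK,R)=26, d(JK,S)=53/2, d(JK,V)=27/2, d(JK,W)=18
iteration 2: select D,W (d=13); attach at lengths (13/2, 13/2); label the merged cluster DW
  updated: d(DW,JK)=27, d(DW,P)=31, d(DW,R)=28, d(DW,S)=33/2, d(DW,V)=65/2
iteration 3: select P,V (d=13); attach at lengths (13/2, 13/2); label the merged cluster PV
  updated: d(DW,PV)=127/4, d(JK,PV)=17, d(PV,R)=45/2, d(PV,S)=67/2
iteration 4: select R,S (d=16); attach at lengths (8, 8); label the merged cluster RS
  updated: d(DW,RS)=89/4, d(JK,RS)=105/4, d(PV,RS)=28
iteration 5: select JK,PV (d=17); attach at lengths (13/2, 2); label the merged cluster JKPV
  updated: d(DW,JKPV)=235/8, d(JKPV,RS)=217/8
iteration 6: select DW,RS (d=89/4); attach at lengths (37/8, 25/8); label the merged cluster DRSW
  updated: d(DRSW,JKPV)=113/4
iteration 7: select DRSW,JKPV (d=113/4); attach at lengths (3, 45/8); label the merged cluster DJKPRSVW
final tree: (((D:13/2,W:13/2):37/8,(R:8,S:8):25/8):3,((J:2,K:2):13/2,(P:13/2,V:13/2):2):45/8)
total length: 567/8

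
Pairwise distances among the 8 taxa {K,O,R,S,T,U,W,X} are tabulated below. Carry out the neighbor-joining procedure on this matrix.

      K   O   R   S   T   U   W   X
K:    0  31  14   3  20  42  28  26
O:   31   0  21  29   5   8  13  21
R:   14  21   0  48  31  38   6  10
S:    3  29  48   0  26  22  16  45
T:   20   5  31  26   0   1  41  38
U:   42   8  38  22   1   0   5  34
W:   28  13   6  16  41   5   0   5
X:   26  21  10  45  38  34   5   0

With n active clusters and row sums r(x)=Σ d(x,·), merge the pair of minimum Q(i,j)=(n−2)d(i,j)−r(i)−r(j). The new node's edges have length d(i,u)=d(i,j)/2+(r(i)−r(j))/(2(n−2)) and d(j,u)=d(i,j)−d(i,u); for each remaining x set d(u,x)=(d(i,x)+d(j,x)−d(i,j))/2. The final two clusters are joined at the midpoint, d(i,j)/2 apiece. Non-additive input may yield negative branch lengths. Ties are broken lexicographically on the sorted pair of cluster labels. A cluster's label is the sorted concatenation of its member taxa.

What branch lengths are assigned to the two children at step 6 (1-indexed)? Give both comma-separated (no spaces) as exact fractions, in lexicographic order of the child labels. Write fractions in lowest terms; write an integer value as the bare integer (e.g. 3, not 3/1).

iteration 1: select K,S (d=3, Q=-335); attach at lengths (-7/12, 43/12); label the merged cluster KS
  updated: d(KS,O)=57/2, d(KS,R)=59/2, d(KS,T)=43/2, d(KS,U)=61/2, d(KS,W)=41/2, d(KS,X)=34
iteration 2: select T,U (d=1, Q=-249); attach at lengths (13/5, -8/5); label the merged cluster TU
  updated: d(KS,TU)=51/2, d(O,TU)=6, d(R,TU)=34, d(TU,W)=45/2, d(TU,X)=71/2
iteration 3: select O,TU (d=6, Q=-189); attach at lengths (-5/4, 29/4); label the merged cluster OTU
  updated: d(KS,OTU)=24, d(OTU,R)=49/2, d(OTU,W)=59/4, d(OTU,X)=101/4
iteration 4: select KS,OTU (d=24, Q=-249/2); attach at lengths (61/4, 35/4); label the merged cluster KOSTU
  updated: d(KOSTU,R)=15, d(KOSTU,W)=45/8, d(KOSTU,X)=141/8
iteration 5: select KOSTU,W (d=45/8, Q=-349/8); attach at lengths (263/32, -83/32); label the merged cluster KOSTUW
  updated: d(KOSTUW,R)=123/16, d(KOSTUW,X)=17/2
iteration 6: select KOSTUW,R (d=123/16, Q=-419/16); attach at lengths (99/32, 147/32); label the merged cluster KORSTUW
  updated: d(KORSTUW,X)=173/32
iteration 7: select KORSTUW,X (d=173/32); attach at lengths (173/64, 173/64); label the merged cluster KORSTUWX
final tree: (((((K:-7/12,S:43/12):61/4,(O:-5/4,(T:13/5,U:-8/5):29/4):35/4):263/32,W:-83/32):99/32,R:147/32):173/64,X:173/64)
total length: 1687/32

99/32,147/32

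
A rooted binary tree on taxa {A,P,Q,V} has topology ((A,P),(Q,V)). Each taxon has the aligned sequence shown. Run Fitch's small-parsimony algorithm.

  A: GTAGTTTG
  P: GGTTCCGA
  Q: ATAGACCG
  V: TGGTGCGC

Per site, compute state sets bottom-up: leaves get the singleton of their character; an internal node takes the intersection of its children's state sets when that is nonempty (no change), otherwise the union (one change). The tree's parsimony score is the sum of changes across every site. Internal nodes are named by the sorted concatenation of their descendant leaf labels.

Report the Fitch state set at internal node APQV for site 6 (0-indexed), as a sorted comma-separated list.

G

site 0, node AP: A={G} ∩ P={G} → {G} (+0)
site 0, node QV: Q={A} ∪ V={T} → {A,T} (+1)
site 0, node APQV: AP={G} ∪ QV={A,T} → {A,G,T} (+1)
site 1, node AP: A={T} ∪ P={G} → {G,T} (+1)
site 1, node QV: Q={T} ∪ V={G} → {G,T} (+1)
site 1, node APQV: AP={G,T} ∩ QV={G,T} → {G,T} (+0)
site 2, node AP: A={A} ∪ P={T} → {A,T} (+1)
site 2, node QV: Q={A} ∪ V={G} → {A,G} (+1)
site 2, node APQV: AP={A,T} ∩ QV={A,G} → {A} (+0)
site 3, node AP: A={G} ∪ P={T} → {G,T} (+1)
site 3, node QV: Q={G} ∪ V={T} → {G,T} (+1)
site 3, node APQV: AP={G,T} ∩ QV={G,T} → {G,T} (+0)
site 4, node AP: A={T} ∪ P={C} → {C,T} (+1)
site 4, node QV: Q={A} ∪ V={G} → {A,G} (+1)
site 4, node APQV: AP={C,T} ∪ QV={A,G} → {A,C,G,T} (+1)
site 5, node AP: A={T} ∪ P={C} → {C,T} (+1)
site 5, node QV: Q={C} ∩ V={C} → {C} (+0)
site 5, node APQV: AP={C,T} ∩ QV={C} → {C} (+0)
site 6, node AP: A={T} ∪ P={G} → {G,T} (+1)
site 6, node QV: Q={C} ∪ V={G} → {C,G} (+1)
site 6, node APQV: AP={G,T} ∩ QV={C,G} → {G} (+0)
site 7, node AP: A={G} ∪ P={A} → {A,G} (+1)
site 7, node QV: Q={G} ∪ V={C} → {C,G} (+1)
site 7, node APQV: AP={A,G} ∩ QV={C,G} → {G} (+0)
per-site changes: [2, 2, 2, 2, 3, 1, 2, 2]; total = 16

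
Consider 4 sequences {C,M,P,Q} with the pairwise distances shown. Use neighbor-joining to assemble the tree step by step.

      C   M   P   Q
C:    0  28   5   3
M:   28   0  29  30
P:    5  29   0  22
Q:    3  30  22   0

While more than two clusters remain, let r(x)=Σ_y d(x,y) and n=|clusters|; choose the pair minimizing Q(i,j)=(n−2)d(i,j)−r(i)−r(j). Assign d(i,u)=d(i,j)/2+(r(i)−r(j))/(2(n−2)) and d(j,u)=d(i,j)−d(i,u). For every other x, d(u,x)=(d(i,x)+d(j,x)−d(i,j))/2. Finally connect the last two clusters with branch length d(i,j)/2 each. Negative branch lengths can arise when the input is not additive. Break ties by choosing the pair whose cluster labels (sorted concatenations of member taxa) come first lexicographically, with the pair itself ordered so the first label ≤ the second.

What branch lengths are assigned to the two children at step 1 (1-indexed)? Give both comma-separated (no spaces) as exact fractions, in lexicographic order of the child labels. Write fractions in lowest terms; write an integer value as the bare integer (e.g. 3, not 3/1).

step 1: merge (C,Q) at d=3, Q=-85; branch lengths C→-13/4, Q→25/4; new cluster CQ
  updated: d(CQ,M)=55/2, d(CQ,P)=12
step 2: merge (CQ,M) at d=55/2, Q=-137/2; branch lengths CQ→21/4, M→89/4; new cluster CMQ
  updated: d(CMQ,P)=27/4
step 3: merge (CMQ,P) at d=27/4; branch lengths CMQ→27/8, P→27/8; new cluster CMPQ
final tree: (((C:-13/4,Q:25/4):21/4,M:89/4):27/8,P:27/8)
total length: 149/4

-13/4,25/4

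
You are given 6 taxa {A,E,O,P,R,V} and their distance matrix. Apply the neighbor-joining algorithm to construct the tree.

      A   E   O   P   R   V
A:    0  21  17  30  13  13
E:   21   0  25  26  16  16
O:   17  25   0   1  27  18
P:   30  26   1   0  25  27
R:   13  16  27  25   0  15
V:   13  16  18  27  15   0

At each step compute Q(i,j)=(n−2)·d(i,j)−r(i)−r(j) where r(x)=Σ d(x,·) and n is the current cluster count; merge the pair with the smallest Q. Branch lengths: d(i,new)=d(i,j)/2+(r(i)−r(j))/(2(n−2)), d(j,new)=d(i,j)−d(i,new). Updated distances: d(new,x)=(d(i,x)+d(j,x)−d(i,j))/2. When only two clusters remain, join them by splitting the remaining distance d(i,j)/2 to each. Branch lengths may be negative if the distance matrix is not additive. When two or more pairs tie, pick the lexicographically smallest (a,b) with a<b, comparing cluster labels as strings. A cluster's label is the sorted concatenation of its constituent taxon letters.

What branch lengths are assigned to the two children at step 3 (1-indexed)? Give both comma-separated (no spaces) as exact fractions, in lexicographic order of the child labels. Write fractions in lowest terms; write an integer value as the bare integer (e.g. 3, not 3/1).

1. join O+P (d=1, Q=-193) ⇒ OP; edges |O|=-17/8, |P|=25/8
  updated: d(A,OP)=23, d(E,OP)=25, d(OP,R)=51/2, d(OP,V)=22
2. join A+R (d=13, Q=-201/2) ⇒ AR; edges |A|=79/12, |R|=77/12
  updated: d(AR,E)=12, d(AR,OP)=71/4, d(AR,V)=15/2
3. join AR+V (d=15/2, Q=-271/4) ⇒ ARV; edges |AR|=27/16, |V|=93/16
  updated: d(ARV,E)=41/4, d(ARV,OP)=129/8
4. join ARV+E (d=41/4, Q=-411/8) ⇒ AERV; edges |ARV|=11/16, |E|=153/16
  updated: d(AERV,OP)=247/16
5. join AERV+OP (d=247/16) ⇒ AEOPRV; edges |AERV|=247/32, |OP|=247/32
final tree: ((((A:79/12,R:77/12):27/16,V:93/16):11/16,E:153/16):247/32,(O:-17/8,P:25/8):247/32)
total length: 755/16

27/16,93/16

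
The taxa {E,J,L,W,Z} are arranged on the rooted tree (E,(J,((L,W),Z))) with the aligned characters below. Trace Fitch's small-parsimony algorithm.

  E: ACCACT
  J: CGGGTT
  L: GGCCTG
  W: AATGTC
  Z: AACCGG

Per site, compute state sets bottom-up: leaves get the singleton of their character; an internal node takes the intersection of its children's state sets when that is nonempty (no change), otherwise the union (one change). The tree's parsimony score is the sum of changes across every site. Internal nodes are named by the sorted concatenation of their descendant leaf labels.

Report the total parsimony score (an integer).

site 0, node LW: L={G} ∪ W={A} → {A,G} (+1)
site 0, node LWZ: LW={A,G} ∩ Z={A} → {A} (+0)
site 0, node JLWZ: J={C} ∪ LWZ={A} → {A,C} (+1)
site 0, node EJLWZ: E={A} ∩ JLWZ={A,C} → {A} (+0)
site 1, node LW: L={G} ∪ W={A} → {A,G} (+1)
site 1, node LWZ: LW={A,G} ∩ Z={A} → {A} (+0)
site 1, node JLWZ: J={G} ∪ LWZ={A} → {A,G} (+1)
site 1, node EJLWZ: E={C} ∪ JLWZ={A,G} → {A,C,G} (+1)
site 2, node LW: L={C} ∪ W={T} → {C,T} (+1)
site 2, node LWZ: LW={C,T} ∩ Z={C} → {C} (+0)
site 2, node JLWZ: J={G} ∪ LWZ={C} → {C,G} (+1)
site 2, node EJLWZ: E={C} ∩ JLWZ={C,G} → {C} (+0)
site 3, node LW: L={C} ∪ W={G} → {C,G} (+1)
site 3, node LWZ: LW={C,G} ∩ Z={C} → {C} (+0)
site 3, node JLWZ: J={G} ∪ LWZ={C} → {C,G} (+1)
site 3, node EJLWZ: E={A} ∪ JLWZ={C,G} → {A,C,G} (+1)
site 4, node LW: L={T} ∩ W={T} → {T} (+0)
site 4, node LWZ: LW={T} ∪ Z={G} → {G,T} (+1)
site 4, node JLWZ: J={T} ∩ LWZ={G,T} → {T} (+0)
site 4, node EJLWZ: E={C} ∪ JLWZ={T} → {C,T} (+1)
site 5, node LW: L={G} ∪ W={C} → {C,G} (+1)
site 5, node LWZ: LW={C,G} ∩ Z={G} → {G} (+0)
site 5, node JLWZ: J={T} ∪ LWZ={G} → {G,T} (+1)
site 5, node EJLWZ: E={T} ∩ JLWZ={G,T} → {T} (+0)
per-site changes: [2, 3, 2, 3, 2, 2]; total = 14

14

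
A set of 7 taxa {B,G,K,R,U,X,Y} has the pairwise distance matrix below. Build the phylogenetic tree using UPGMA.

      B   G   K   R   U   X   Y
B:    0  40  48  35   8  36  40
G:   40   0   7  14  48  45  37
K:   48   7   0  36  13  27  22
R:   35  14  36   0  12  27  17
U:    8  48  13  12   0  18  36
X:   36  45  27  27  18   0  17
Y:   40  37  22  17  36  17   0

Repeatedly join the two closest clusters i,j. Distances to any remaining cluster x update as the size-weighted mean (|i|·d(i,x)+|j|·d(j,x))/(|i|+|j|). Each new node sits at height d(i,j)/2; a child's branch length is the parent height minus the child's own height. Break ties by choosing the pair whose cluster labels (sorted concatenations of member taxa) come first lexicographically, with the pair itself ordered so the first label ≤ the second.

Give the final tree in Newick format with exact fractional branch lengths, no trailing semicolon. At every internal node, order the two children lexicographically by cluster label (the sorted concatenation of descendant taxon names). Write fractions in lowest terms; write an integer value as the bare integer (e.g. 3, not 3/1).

step 1: merge (G,K) at d=7; branch lengths G→7/2, K→7/2; new cluster GK
  updated: d(B,GK)=44, d(GK,R)=25, d(GK,U)=61/2, d(GK,X)=36, d(GK,Y)=59/2
step 2: merge (B,U) at d=8; branch lengths B→4, U→4; new cluster BU
  updated: d(BU,GK)=149/4, d(BU,R)=47/2, d(BU,X)=27, d(BU,Y)=38
step 3: merge (R,Y) at d=17; branch lengths R→17/2, Y→17/2; new cluster RY
  updated: d(BU,RY)=123/4, d(GK,RY)=109/4, d(RY,X)=22
step 4: merge (RY,X) at d=22; branch lengths RY→5/2, X→11; new cluster RXY
  updated: d(BU,RXY)=59/2, d(GK,RXY)=181/6
step 5: merge (BU,RXY) at d=59/2; branch lengths BU→43/4, RXY→15/4; new cluster BRUXY
  updated: d(BRUXY,GK)=33
step 6: merge (BRUXY,GK) at d=33; branch lengths BRUXY→7/4, GK→13; new cluster BGKRUXY
final tree: (((B:4,U:4):43/4,((R:17/2,Y:17/2):5/2,X:11):15/4):7/4,(G:7/2,K:7/2):13)
total length: 299/4

(((B:4,U:4):43/4,((R:17/2,Y:17/2):5/2,X:11):15/4):7/4,(G:7/2,K:7/2):13)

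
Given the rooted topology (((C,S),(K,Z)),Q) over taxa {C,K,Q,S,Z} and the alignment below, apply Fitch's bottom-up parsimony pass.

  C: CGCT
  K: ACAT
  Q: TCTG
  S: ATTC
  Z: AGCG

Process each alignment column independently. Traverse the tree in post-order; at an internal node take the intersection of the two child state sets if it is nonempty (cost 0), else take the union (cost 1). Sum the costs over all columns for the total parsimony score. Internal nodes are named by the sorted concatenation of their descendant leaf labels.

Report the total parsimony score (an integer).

[col 0] CS: children C:{C}, S:{A} ∪→ {A,C}; cost 1
[col 0] KZ: children K:{A}, Z:{A} ∩→ {A}; cost 0
[col 0] CKSZ: children CS:{A,C}, KZ:{A} ∩→ {A}; cost 0
[col 0] CKQSZ: children CKSZ:{A}, Q:{T} ∪→ {A,T}; cost 1
[col 1] CS: children C:{G}, S:{T} ∪→ {G,T}; cost 1
[col 1] KZ: children K:{C}, Z:{G} ∪→ {C,G}; cost 1
[col 1] CKSZ: children CS:{G,T}, KZ:{C,G} ∩→ {G}; cost 0
[col 1] CKQSZ: children CKSZ:{G}, Q:{C} ∪→ {C,G}; cost 1
[col 2] CS: children C:{C}, S:{T} ∪→ {C,T}; cost 1
[col 2] KZ: children K:{A}, Z:{C} ∪→ {A,C}; cost 1
[col 2] CKSZ: children CS:{C,T}, KZ:{A,C} ∩→ {C}; cost 0
[col 2] CKQSZ: children CKSZ:{C}, Q:{T} ∪→ {C,T}; cost 1
[col 3] CS: children C:{T}, S:{C} ∪→ {C,T}; cost 1
[col 3] KZ: children K:{T}, Z:{G} ∪→ {G,T}; cost 1
[col 3] CKSZ: children CS:{C,T}, KZ:{G,T} ∩→ {T}; cost 0
[col 3] CKQSZ: children CKSZ:{T}, Q:{G} ∪→ {G,T}; cost 1
per-site changes: [2, 3, 3, 3]; total = 11

11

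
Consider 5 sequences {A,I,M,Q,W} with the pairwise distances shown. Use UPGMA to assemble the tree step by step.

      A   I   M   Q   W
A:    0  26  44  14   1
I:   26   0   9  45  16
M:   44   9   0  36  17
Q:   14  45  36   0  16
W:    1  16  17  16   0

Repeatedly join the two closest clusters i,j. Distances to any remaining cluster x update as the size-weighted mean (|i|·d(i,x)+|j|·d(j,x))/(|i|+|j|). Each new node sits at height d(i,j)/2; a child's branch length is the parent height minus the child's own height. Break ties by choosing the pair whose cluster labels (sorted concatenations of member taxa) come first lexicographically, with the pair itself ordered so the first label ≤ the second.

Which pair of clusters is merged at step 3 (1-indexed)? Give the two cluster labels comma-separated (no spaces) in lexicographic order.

iteration 1: select A,W (d=1); attach at lengths (1/2, 1/2); label the merged cluster AW
  updated: d(AW,I)=21, d(AW,M)=61/2, d(AW,Q)=15
iteration 2: select I,M (d=9); attach at lengths (9/2, 9/2); label the merged cluster IM
  updated: d(AW,IM)=103/4, d(IM,Q)=81/2
iteration 3: select AW,Q (d=15); attach at lengths (7, 15/2); label the merged cluster AQW
  updated: d(AQW,IM)=92/3
iteration 4: select AQW,IM (d=92/3); attach at lengths (47/6, 65/6); label the merged cluster AIMQW
final tree: (((A:1/2,W:1/2):7,Q:15/2):47/6,(I:9/2,M:9/2):65/6)
total length: 259/6

AW,Q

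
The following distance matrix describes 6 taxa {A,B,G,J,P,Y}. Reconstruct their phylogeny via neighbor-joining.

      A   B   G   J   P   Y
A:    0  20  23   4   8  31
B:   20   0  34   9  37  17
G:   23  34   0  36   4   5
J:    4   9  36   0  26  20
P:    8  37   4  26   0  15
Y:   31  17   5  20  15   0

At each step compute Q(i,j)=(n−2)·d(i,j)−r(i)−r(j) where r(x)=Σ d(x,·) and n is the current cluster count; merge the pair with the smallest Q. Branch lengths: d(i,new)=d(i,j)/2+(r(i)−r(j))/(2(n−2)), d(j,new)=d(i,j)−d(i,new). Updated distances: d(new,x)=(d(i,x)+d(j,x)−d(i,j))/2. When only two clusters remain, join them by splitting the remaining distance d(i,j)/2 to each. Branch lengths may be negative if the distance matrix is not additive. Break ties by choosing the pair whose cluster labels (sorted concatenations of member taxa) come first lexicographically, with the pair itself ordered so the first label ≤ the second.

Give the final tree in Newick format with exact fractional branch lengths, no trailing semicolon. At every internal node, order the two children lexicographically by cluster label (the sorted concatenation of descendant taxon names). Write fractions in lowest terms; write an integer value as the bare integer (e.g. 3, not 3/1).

((((A:13/6,(B:29/4,J:7/4):16/3):201/16,P:19/16):93/16,G:13/16):67/32,Y:67/32)

iteration 1: select B,J (d=9, Q=-176); attach at lengths (29/4, 7/4); label the merged cluster BJ
  updated: d(A,BJ)=15/2, d(BJ,G)=61/2, d(BJ,P)=27, d(BJ,Y)=14
iteration 2: select A,BJ (d=15/2, Q=-126); attach at lengths (13/6, 16/3); label the merged cluster ABJ
  updated: d(ABJ,G)=23, d(ABJ,P)=55/4, d(ABJ,Y)=75/4
iteration 3: select ABJ,P (d=55/4, Q=-243/4); attach at lengths (201/16, 19/16); label the merged cluster ABJP
  updated: d(ABJP,G)=53/8, d(ABJP,Y)=10
iteration 4: select ABJP,G (d=53/8, Q=-173/8); attach at lengths (93/16, 13/16); label the merged cluster ABGJP
  updated: d(ABGJP,Y)=67/16
iteration 5: select ABGJP,Y (d=67/16); attach at lengths (67/32, 67/32); label the merged cluster ABGJPY
final tree: ((((A:13/6,(B:29/4,J:7/4):16/3):201/16,P:19/16):93/16,G:13/16):67/32,Y:67/32)
total length: 657/16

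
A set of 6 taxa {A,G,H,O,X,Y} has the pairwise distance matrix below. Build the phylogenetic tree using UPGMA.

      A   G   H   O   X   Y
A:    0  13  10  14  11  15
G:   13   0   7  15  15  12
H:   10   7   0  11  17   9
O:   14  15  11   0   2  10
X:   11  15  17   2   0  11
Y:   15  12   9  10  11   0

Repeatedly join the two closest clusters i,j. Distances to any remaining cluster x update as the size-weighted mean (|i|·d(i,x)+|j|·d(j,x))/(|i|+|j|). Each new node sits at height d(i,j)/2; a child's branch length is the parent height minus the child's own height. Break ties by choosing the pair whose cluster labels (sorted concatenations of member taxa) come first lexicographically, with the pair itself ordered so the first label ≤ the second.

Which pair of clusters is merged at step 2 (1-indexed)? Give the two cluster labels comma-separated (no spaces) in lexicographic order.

G,H

step 1: merge (O,X) at d=2; branch lengths O→1, X→1; new cluster OX
  updated: d(A,OX)=25/2, d(G,OX)=15, d(H,OX)=14, d(OX,Y)=21/2
step 2: merge (G,H) at d=7; branch lengths G→7/2, H→7/2; new cluster GH
  updated: d(A,GH)=23/2, d(GH,OX)=29/2, d(GH,Y)=21/2
step 3: merge (GH,Y) at d=21/2; branch lengths GH→7/4, Y→21/4; new cluster GHY
  updated: d(A,GHY)=38/3, d(GHY,OX)=79/6
step 4: merge (A,OX) at d=25/2; branch lengths A→25/4, OX→21/4; new cluster AOX
  updated: d(AOX,GHY)=13
step 5: merge (AOX,GHY) at d=13; branch lengths AOX→1/4, GHY→5/4; new cluster AGHOXY
final tree: ((A:25/4,(O:1,X:1):21/4):1/4,((G:7/2,H:7/2):7/4,Y:21/4):5/4)
total length: 29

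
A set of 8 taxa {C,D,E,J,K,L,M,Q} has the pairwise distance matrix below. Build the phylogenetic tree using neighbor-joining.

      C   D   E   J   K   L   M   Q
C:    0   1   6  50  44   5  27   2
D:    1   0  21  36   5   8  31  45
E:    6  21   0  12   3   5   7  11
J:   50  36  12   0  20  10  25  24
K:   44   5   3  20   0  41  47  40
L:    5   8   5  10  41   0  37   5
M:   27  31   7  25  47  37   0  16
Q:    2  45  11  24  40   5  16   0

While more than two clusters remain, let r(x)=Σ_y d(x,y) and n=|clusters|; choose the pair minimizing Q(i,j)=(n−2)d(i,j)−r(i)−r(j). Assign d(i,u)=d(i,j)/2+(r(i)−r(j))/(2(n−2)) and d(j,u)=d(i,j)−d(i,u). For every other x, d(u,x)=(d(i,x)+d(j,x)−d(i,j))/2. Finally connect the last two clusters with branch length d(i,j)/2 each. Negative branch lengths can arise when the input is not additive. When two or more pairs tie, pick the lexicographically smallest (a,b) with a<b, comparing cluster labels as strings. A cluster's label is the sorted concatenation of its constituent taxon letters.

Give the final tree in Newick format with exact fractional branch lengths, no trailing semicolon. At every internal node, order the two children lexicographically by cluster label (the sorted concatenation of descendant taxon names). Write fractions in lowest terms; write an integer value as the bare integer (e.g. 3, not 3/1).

(((((C:11/5,Q:-1/5):35/8,L:-3/8):17/2,(E:-83/12,M:167/12):7/2):1,(D:-23/12,K:83/12):29/2):11/2,J:11/2)

iteration 1: select D,K (d=5, Q=-317); attach at lengths (-23/12, 83/12); label the merged cluster DK
  updated: d(C,DK)=20, d(DK,E)=19/2, d(DK,J)=51/2, d(DK,L)=22, d(DK,M)=73/2, d(DK,Q)=40
iteration 2: select C,Q (d=2, Q=-198); attach at lengths (11/5, -1/5); label the merged cluster CQ
  updated: d(CQ,DK)=29, d(CQ,E)=15/2, d(CQ,J)=36, d(CQ,L)=4, d(CQ,M)=41/2
iteration 3: select CQ,L (d=4, Q=-159); attach at lengths (35/8, -3/8); label the merged cluster CLQ
  updated: d(CLQ,DK)=47/2, d(CLQ,E)=17/4, d(CLQ,J)=21, d(CLQ,M)=107/4
iteration 4: select E,M (d=7, Q=-107); attach at lengths (-83/12, 167/12); label the merged cluster EM
  updated: d(CLQ,EM)=12, d(DK,EM)=39/2, d(EM,J)=15
iteration 5: select CLQ,EM (d=12, Q=-79); attach at lengths (17/2, 7/2); label the merged cluster CELMQ
  updated: d(CELMQ,DK)=31/2, d(CELMQ,J)=12
iteration 6: select CELMQ,DK (d=31/2, Q=-53); attach at lengths (1, 29/2); label the merged cluster CDEKLMQ
  updated: d(CDEKLMQ,J)=11
iteration 7: select CDEKLMQ,J (d=11); attach at lengths (11/2, 11/2); label the merged cluster CDEJKLMQ
final tree: (((((C:11/5,Q:-1/5):35/8,L:-3/8):17/2,(E:-83/12,M:167/12):7/2):1,(D:-23/12,K:83/12):29/2):11/2,J:11/2)
total length: 113/2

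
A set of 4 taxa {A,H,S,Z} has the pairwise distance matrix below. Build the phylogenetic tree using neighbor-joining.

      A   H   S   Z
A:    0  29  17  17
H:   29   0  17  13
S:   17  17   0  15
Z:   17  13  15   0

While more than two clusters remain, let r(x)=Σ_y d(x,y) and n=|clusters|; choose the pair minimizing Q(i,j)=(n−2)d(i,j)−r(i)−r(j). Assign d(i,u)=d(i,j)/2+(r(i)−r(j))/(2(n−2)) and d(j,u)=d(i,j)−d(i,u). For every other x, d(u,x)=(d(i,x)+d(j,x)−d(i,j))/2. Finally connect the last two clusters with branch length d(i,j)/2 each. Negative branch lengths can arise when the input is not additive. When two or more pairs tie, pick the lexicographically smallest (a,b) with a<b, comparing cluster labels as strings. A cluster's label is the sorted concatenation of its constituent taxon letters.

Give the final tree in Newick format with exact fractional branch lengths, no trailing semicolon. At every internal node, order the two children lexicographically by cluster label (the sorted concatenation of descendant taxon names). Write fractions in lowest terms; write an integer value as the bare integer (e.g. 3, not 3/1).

iteration 1: select A,S (d=17, Q=-78); attach at lengths (12, 5); label the merged cluster AS
  updated: d(AS,H)=29/2, d(AS,Z)=15/2
iteration 2: select AS,H (d=29/2, Q=-35); attach at lengths (9/2, 10); label the merged cluster AHS
  updated: d(AHS,Z)=3
iteration 3: select AHS,Z (d=3); attach at lengths (3/2, 3/2); label the merged cluster AHSZ
final tree: (((A:12,S:5):9/2,H:10):3/2,Z:3/2)
total length: 69/2

(((A:12,S:5):9/2,H:10):3/2,Z:3/2)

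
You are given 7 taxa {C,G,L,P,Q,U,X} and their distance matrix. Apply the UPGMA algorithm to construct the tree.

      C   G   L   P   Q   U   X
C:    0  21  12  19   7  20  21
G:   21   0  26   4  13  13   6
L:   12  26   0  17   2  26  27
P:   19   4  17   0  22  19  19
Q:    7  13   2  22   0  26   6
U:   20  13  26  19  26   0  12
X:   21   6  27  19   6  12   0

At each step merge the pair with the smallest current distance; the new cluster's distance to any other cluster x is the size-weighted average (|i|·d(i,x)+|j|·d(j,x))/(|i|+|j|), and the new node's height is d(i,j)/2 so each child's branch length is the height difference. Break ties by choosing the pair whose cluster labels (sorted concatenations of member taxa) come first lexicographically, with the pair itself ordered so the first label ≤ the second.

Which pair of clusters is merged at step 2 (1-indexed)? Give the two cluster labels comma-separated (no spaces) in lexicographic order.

G,P

1. join L+Q (d=2) ⇒ LQ; edges |L|=1, |Q|=1
  updated: d(C,LQ)=19/2, d(G,LQ)=39/2, d(LQ,P)=39/2, d(LQ,U)=26, d(LQ,X)=33/2
2. join G+P (d=4) ⇒ GP; edges |G|=2, |P|=2
  updated: d(C,GP)=20, d(GP,LQ)=39/2, d(GP,U)=16, d(GP,X)=25/2
3. join C+LQ (d=19/2) ⇒ CLQ; edges |C|=19/4, |LQ|=15/4
  updated: d(CLQ,GP)=59/3, d(CLQ,U)=24, d(CLQ,X)=18
4. join U+X (d=12) ⇒ UX; edges |U|=6, |X|=6
  updated: d(CLQ,UX)=21, d(GP,UX)=57/4
5. join GP+UX (d=57/4) ⇒ GPUX; edges |GP|=41/8, |UX|=9/8
  updated: d(CLQ,GPUX)=61/3
6. join CLQ+GPUX (d=61/3) ⇒ CGLPQUX; edges |CLQ|=65/12, |GPUX|=73/24
final tree: ((C:19/4,(L:1,Q:1):15/4):65/12,((G:2,P:2):41/8,(U:6,X:6):9/8):73/24)
total length: 989/24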